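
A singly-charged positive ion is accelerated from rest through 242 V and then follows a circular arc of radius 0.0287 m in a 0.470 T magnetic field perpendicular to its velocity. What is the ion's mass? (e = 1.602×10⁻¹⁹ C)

m ≈ 6.02×10⁻²⁶ kg

Combine |q|V = ½mv² and r = mv/(|q|B): eliminate v to get m = qB²r²/(2V).
m = (1.602×10⁻¹⁹)(0.470)²(0.0287)²/(2·242) ≈ 6.02×10⁻²⁶ kg.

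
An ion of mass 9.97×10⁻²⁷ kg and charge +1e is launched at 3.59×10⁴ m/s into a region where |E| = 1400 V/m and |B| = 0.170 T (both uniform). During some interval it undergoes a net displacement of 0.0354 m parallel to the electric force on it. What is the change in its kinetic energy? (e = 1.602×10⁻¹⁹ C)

The magnetic force is always ⟂ v and does no work; only the electric force changes KE.
ΔKE = F_E · d = |q|E d = (1.602×10⁻¹⁹)(1400)(0.0354) ≈ 7.94×10⁻¹⁸ J.

ΔKE ≈ 7.94×10⁻¹⁸ J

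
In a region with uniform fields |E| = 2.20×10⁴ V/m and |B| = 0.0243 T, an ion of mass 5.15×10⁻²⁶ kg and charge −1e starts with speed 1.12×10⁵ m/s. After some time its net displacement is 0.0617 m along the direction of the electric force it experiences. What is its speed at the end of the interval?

v_f ≈ 1.45×10⁵ m/s

B does no work; ΔKE = |q|E d.
½mv_f² = ½mv₀² + |q|Ed = ½(5.15×10⁻²⁶)(1.12×10⁵)² + (1.602×10⁻¹⁹)(2.20×10⁴)(0.0617) ≈ 3.230×10⁻¹⁶ J + 2.175×10⁻¹⁶ J ≈ 5.405×10⁻¹⁶ J.
v_f = √(2·5.405×10⁻¹⁶/5.15×10⁻²⁶) ≈ 1.45×10⁵ m/s.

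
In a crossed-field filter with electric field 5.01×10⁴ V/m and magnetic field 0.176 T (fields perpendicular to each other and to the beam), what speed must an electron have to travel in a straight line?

Straight-line motion ⇒ electric and magnetic forces cancel, so E = vB.
v = E/B = 5.01×10⁴/0.176 = 2.85×10⁵ m/s.
The result is independent of the particle's charge and mass.

v = 2.85×10⁵ m/s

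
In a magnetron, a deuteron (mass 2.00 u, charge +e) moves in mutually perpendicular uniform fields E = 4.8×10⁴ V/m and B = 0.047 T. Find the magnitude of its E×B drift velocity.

The E×B drift speed is v_d = E/B.
v_d = 4.8×10⁴/0.047 = 1.0×10⁶ m/s.

v_d ≈ 1.0×10⁶ m/s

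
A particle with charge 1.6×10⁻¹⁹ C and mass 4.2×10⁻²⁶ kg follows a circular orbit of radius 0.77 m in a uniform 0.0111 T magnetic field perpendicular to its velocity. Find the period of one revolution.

The cyclotron period depends only on m, q, B: T = 2πm/(|q|B).
T = 2π(4.2×10⁻²⁶)/((1.6×10⁻¹⁹)(0.0111)) ≈ 1.49×10⁻⁴ s.

T ≈ 1.49×10⁻⁴ s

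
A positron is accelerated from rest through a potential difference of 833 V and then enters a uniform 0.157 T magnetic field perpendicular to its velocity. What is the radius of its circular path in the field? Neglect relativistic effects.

r ≈ 6.20×10⁻⁴ m

Acceleration: |q|V = ½mv² ⇒ v = √(2|q|V/m) = √(2·1.602×10⁻¹⁹·833/9.109×10⁻³¹) ≈ 1.712×10⁷ m/s.
In the field: r = mv/(|q|B) = (9.109×10⁻³¹)(1.712×10⁷)/((1.602×10⁻¹⁹)(0.157)) ≈ 6.20×10⁻⁴ m.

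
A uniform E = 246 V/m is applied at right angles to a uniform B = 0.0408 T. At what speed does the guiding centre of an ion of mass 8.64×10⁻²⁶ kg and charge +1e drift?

v_d ≈ 6030 m/s

In crossed fields the guiding centre drifts at v_d = |E×B|/B² = E/B, independent of charge and mass.
v_d = 246/0.0408 = 6030 m/s.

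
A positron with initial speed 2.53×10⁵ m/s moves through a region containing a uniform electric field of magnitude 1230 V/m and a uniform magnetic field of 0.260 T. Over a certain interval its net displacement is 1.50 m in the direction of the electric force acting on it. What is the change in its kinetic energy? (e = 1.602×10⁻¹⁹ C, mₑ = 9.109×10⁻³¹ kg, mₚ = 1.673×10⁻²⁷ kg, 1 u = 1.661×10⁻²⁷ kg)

ΔKE ≈ 2.96×10⁻¹⁶ J

The magnetic force is always ⟂ v and does no work; only the electric force changes KE.
ΔKE = F_E · d = |q|E d = (1.602×10⁻¹⁹)(1230)(1.50) ≈ 2.96×10⁻¹⁶ J.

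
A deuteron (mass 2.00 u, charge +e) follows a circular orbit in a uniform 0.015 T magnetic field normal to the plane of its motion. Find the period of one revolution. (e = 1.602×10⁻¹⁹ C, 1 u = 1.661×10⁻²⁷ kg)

T ≈ 8.7×10⁻⁶ s

The cyclotron period depends only on m, q, B: T = 2πm/(|q|B).
T = 2π(3.322×10⁻²⁷)/((1.602×10⁻¹⁹)(0.015)) ≈ 8.7×10⁻⁶ s.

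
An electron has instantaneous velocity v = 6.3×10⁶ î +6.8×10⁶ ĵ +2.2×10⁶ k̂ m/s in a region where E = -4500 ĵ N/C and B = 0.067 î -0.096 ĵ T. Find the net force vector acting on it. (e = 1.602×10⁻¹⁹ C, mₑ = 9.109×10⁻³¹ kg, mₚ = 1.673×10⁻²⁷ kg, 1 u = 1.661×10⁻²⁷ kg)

v×B = (2.11×10⁵, 1.47×10⁵, -1.06×10⁶) N/C.
E + v×B = (2.11×10⁵, 1.43×10⁵, -1.06×10⁶) N/C.
F = q(E + v×B) = (−1.602×10⁻¹⁹ C)·(2.11×10⁵, 1.43×10⁵, -1.06×10⁶) = (-3.38×10⁻¹⁴, -2.29×10⁻¹⁴, 1.70×10⁻¹³) N.

F ≈ (-3.38×10⁻¹⁴, -2.29×10⁻¹⁴, 1.70×10⁻¹³) N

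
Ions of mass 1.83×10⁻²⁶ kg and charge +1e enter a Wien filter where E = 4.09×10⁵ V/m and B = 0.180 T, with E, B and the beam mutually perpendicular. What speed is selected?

Straight-line motion ⇒ electric and magnetic forces cancel, so E = vB.
v = E/B = 4.09×10⁵/0.180 = 2.27×10⁶ m/s.
The result is independent of the particle's charge and mass.

v = 2.27×10⁶ m/s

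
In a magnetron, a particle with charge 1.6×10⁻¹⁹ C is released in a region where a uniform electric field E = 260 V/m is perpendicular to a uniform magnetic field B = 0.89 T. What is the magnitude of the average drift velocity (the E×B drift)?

v_d ≈ 290 m/s

In crossed fields the guiding centre drifts at v_d = |E×B|/B² = E/B, independent of charge and mass.
v_d = 260/0.89 = 290 m/s.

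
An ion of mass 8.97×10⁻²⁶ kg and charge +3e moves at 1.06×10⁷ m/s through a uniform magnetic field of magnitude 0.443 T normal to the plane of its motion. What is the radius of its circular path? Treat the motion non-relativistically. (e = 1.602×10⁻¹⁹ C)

r ≈ 4.47 m

The magnetic force provides the centripetal force: |q|vB = mv²/r.
r = mv/(|q|B) = (8.97×10⁻²⁶)(1.06×10⁷)/((4.806×10⁻¹⁹)(0.443)) ≈ 4.47 m.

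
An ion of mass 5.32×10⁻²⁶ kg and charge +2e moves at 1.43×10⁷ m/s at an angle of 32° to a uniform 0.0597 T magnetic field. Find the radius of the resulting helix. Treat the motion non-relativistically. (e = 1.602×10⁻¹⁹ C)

r ≈ 21.1 m

v⊥ = v sinθ = 1.43×10⁷·sin32° ≈ 7.578×10⁶ m/s.
r = m v⊥/(|q|B) = (5.32×10⁻²⁶)(7.578×10⁶)/((3.204×10⁻¹⁹)(0.0597)) ≈ 21.1 m.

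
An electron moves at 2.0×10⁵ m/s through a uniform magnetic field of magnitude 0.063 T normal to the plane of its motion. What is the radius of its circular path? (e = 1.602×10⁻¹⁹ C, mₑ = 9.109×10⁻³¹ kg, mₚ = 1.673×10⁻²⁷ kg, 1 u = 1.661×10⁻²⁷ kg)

r ≈ 1.8×10⁻⁵ m

The magnetic force provides the centripetal force: |q|vB = mv²/r.
r = mv/(|q|B) = (9.109×10⁻³¹)(2.0×10⁵)/((1.602×10⁻¹⁹)(0.063)) ≈ 1.8×10⁻⁵ m.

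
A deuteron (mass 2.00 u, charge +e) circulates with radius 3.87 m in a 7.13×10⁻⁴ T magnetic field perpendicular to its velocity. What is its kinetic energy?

KE ≈ 2.94×10⁻¹⁷ J

v = |q|Br/m, then KE = ½mv² = (qBr)²/(2m).
v = (1.602×10⁻¹⁹)(7.13×10⁻⁴)(3.87)/3.322×10⁻²⁷ ≈ 1.331×10⁵ m/s.
KE = ½(3.322×10⁻²⁷)(1.331×10⁵)² ≈ 2.94×10⁻¹⁷ J.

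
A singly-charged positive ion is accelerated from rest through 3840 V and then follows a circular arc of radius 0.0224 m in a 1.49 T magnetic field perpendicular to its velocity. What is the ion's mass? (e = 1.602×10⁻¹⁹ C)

Combine |q|V = ½mv² and r = mv/(|q|B): eliminate v to get m = qB²r²/(2V).
m = (1.602×10⁻¹⁹)(1.49)²(0.0224)²/(2·3840) ≈ 2.32×10⁻²⁶ kg.

m ≈ 2.32×10⁻²⁶ kg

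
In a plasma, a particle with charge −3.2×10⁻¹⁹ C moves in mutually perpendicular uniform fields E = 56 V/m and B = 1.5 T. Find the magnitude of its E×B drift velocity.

v_d ≈ 37 m/s

The E×B drift speed is v_d = E/B.
v_d = 56/1.5 = 37 m/s.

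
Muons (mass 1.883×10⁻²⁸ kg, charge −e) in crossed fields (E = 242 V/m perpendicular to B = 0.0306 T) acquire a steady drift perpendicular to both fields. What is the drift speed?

v_d ≈ 7910 m/s

In crossed fields the guiding centre drifts at v_d = |E×B|/B² = E/B, independent of charge and mass.
v_d = 242/0.0306 = 7910 m/s.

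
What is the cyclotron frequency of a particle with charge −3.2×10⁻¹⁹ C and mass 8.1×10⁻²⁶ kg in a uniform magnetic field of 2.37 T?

f ≈ 1.49×10⁶ Hz

f = |q|B/(2πm).
f = (3.2×10⁻¹⁹)(2.37)/(2π·8.1×10⁻²⁶) ≈ 1.49×10⁶ Hz.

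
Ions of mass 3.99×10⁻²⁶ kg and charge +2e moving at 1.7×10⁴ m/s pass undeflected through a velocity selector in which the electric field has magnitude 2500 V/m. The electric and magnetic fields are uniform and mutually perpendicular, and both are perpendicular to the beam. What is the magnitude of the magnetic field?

B = 0.15 T

Balance of forces in the selector: qE = qvB ⇒ B = E/v.
B = 2500/1.7×10⁴ = 0.15 T.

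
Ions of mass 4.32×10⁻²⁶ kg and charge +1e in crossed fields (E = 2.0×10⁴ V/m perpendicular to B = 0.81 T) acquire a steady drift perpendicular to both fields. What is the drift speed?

v_d ≈ 2.5×10⁴ m/s

The steady drift has the magnetic force balancing the electric force, so v_d = E/B.
v_d = 2.0×10⁴/0.81 = 2.5×10⁴ m/s.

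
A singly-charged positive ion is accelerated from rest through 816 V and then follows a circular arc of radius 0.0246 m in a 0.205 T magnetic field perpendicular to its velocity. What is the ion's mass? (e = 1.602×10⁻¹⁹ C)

Combine |q|V = ½mv² and r = mv/(|q|B): eliminate v to get m = qB²r²/(2V).
m = (1.602×10⁻¹⁹)(0.205)²(0.0246)²/(2·816) ≈ 2.50×10⁻²⁷ kg.

m ≈ 2.50×10⁻²⁷ kg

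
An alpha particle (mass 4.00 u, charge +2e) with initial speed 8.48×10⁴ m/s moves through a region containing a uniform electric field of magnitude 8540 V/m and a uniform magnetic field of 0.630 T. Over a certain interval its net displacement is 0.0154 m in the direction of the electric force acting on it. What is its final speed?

B does no work; ΔKE = |q|E d.
½mv_f² = ½mv₀² + |q|Ed = ½(6.644×10⁻²⁷)(8.48×10⁴)² + (3.204×10⁻¹⁹)(8540)(0.0154) ≈ 2.389×10⁻¹⁷ J + 4.214×10⁻¹⁷ J ≈ 6.603×10⁻¹⁷ J.
v_f = √(2·6.603×10⁻¹⁷/6.644×10⁻²⁷) ≈ 1.41×10⁵ m/s.

v_f ≈ 1.41×10⁵ m/s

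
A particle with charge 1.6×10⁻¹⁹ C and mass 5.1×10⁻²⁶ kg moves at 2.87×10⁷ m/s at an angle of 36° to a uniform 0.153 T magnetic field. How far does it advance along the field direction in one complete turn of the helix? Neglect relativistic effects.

v∥ = v cosθ = 2.87×10⁷·cos36° ≈ 2.322×10⁷ m/s.
T = 2πm/(|q|B) = 2π(5.1×10⁻²⁶)/((1.6×10⁻¹⁹)(0.153)) ≈ 1.309×10⁻⁵ s.
pitch = v∥ T = (2.322×10⁷)(1.309×10⁻⁵) ≈ 304 m.

p ≈ 304 m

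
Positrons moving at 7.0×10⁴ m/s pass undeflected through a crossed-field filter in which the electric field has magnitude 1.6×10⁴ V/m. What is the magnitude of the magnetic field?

B = 0.23 T

Balance of forces in the selector: qE = qvB ⇒ B = E/v.
B = 1.6×10⁴/7.0×10⁴ = 0.23 T.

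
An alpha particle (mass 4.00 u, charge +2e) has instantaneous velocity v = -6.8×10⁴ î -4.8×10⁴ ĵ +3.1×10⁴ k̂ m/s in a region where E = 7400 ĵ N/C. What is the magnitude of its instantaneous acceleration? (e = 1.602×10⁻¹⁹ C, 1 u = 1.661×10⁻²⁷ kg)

|a| ≈ 3.57×10¹¹ m/s²

Only an electric field acts, so F = qE = (3.204×10⁻¹⁹ C)·(0, 7400, 0) = (0, 2.37×10⁻¹⁵, 0) N.
|a| = |F|/m = 2.371×10⁻¹⁵/6.644×10⁻²⁷ ≈ 3.57×10¹¹ m/s².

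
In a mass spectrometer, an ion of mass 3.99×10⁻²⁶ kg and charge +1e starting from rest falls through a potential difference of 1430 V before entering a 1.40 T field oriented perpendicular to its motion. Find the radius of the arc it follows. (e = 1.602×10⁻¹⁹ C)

r ≈ 0.0191 m

Acceleration: |q|V = ½mv² ⇒ v = √(2|q|V/m) = √(2·1.602×10⁻¹⁹·1430/3.99×10⁻²⁶) ≈ 1.072×10⁵ m/s.
In the field: r = mv/(|q|B) = (3.99×10⁻²⁶)(1.072×10⁵)/((1.602×10⁻¹⁹)(1.40)) ≈ 0.0191 m.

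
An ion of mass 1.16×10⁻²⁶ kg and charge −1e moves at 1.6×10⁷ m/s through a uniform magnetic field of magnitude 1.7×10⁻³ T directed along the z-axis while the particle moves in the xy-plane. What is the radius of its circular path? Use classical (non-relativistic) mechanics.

The magnetic force provides the centripetal force: |q|vB = mv²/r.
r = mv/(|q|B) = (1.16×10⁻²⁶)(1.6×10⁷)/((1.602×10⁻¹⁹)(1.7×10⁻³)) ≈ 680 m.

r ≈ 680 m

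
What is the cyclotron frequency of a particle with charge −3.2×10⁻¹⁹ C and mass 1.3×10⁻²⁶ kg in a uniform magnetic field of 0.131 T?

f ≈ 5.13×10⁵ Hz

f = |q|B/(2πm).
f = (3.2×10⁻¹⁹)(0.131)/(2π·1.3×10⁻²⁶) ≈ 5.13×10⁵ Hz.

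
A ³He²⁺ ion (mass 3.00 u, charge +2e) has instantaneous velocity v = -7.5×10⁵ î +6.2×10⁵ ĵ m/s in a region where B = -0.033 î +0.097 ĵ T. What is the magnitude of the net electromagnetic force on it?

v×B = (0, 0, -5.23×10⁴) N/C.
F = q v×B = (3.204×10⁻¹⁹ C)·(0, 0, -5.23×10⁴) = (0, 0, -1.68×10⁻¹⁴) N.
|F| = 1.68×10⁻¹⁴ N.

|F| ≈ 1.68×10⁻¹⁴ N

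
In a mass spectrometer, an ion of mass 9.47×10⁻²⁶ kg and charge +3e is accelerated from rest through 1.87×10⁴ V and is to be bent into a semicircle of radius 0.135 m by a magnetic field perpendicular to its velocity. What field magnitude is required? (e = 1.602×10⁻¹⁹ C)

v = √(2|q|V/m) = √(2·4.806×10⁻¹⁹·1.87×10⁴/9.47×10⁻²⁶) ≈ 4.357×10⁵ m/s.
B = mv/(|q|r) = (9.47×10⁻²⁶)(4.357×10⁵)/((4.806×10⁻¹⁹)(0.135)) ≈ 0.636 T.

B ≈ 0.636 T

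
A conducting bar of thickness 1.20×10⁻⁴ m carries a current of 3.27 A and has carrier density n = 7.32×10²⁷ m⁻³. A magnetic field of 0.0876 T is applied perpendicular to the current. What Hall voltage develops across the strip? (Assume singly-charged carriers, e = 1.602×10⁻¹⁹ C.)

V_H = IB/(n e t).
V_H = (3.27)(0.0876)/((7.32×10²⁷)(1.602×10⁻¹⁹)(1.20×10⁻⁴)) ≈ 2.04×10⁻⁶ V.

V_H ≈ 2.04×10⁻⁶ V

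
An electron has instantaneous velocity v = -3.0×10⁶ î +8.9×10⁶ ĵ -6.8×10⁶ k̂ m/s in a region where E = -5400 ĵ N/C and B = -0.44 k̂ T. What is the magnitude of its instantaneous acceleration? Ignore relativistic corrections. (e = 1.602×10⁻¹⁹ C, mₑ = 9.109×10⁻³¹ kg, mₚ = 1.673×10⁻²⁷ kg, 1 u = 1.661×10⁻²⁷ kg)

v×B = (-3.92×10⁶, -1.32×10⁶, 0) N/C.
E + v×B = (-3.92×10⁶, -1.33×10⁶, 0) N/C.
F = q(E + v×B) = (−1.602×10⁻¹⁹ C)·(-3.92×10⁶, -1.33×10⁶, 0) = (6.27×10⁻¹³, 2.12×10⁻¹³, 0) N.
|a| = |F|/m = 6.623×10⁻¹³/9.109×10⁻³¹ ≈ 7.27×10¹⁷ m/s².

|a| ≈ 7.27×10¹⁷ m/s²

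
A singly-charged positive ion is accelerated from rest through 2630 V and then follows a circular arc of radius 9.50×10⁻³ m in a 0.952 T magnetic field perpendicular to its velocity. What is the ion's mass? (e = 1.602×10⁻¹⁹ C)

Combine |q|V = ½mv² and r = mv/(|q|B): eliminate v to get m = qB²r²/(2V).
m = (1.602×10⁻¹⁹)(0.952)²(9.50×10⁻³)²/(2·2630) ≈ 2.49×10⁻²⁷ kg.

m ≈ 2.49×10⁻²⁷ kg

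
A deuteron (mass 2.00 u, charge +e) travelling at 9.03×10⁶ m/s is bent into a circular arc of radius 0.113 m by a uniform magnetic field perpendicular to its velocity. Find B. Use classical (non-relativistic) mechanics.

From |q|vB = mv²/r, B = mv/(|q|r).
B = (3.322×10⁻²⁷)(9.03×10⁶)/((1.602×10⁻¹⁹)(0.113)) ≈ 1.66 T.

B ≈ 1.66 T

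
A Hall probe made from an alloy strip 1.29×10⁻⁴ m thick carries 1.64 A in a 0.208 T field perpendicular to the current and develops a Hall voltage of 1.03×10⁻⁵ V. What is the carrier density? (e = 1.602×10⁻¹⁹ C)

n ≈ 1.60×10²⁷ m⁻³

From V_H = IB/(n e t), n = IB/(V_H e t).
n = (1.64)(0.208)/((1.03×10⁻⁵)(1.602×10⁻¹⁹)(1.29×10⁻⁴)) ≈ 1.60×10²⁷ m⁻³.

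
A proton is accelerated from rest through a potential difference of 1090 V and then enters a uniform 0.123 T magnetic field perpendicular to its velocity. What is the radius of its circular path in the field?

r ≈ 0.0388 m

Acceleration: |q|V = ½mv² ⇒ v = √(2|q|V/m) = √(2·1.602×10⁻¹⁹·1090/1.673×10⁻²⁷) ≈ 4.569×10⁵ m/s.
In the field: r = mv/(|q|B) = (1.673×10⁻²⁷)(4.569×10⁵)/((1.602×10⁻¹⁹)(0.123)) ≈ 0.0388 m.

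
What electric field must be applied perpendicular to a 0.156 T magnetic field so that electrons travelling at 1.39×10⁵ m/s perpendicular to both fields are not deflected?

E = 2.17×10⁴ V/m

For straight-line motion qE = qvB, so E = vB.
E = 1.39×10⁵ × 0.156 = 2.17×10⁴ V/m.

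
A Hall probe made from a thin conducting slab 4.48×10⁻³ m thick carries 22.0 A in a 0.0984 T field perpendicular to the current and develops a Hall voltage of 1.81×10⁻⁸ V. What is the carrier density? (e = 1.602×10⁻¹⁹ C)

From V_H = IB/(n e t), n = IB/(V_H e t).
n = (22.0)(0.0984)/((1.81×10⁻⁸)(1.602×10⁻¹⁹)(4.48×10⁻³)) ≈ 1.67×10²⁹ m⁻³.

n ≈ 1.67×10²⁹ m⁻³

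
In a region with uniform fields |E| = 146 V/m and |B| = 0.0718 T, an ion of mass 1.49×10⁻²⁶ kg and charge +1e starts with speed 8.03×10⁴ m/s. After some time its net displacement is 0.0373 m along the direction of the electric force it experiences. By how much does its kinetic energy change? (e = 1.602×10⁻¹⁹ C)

The magnetic force is always ⟂ v and does no work; only the electric force changes KE.
ΔKE = F_E · d = |q|E d = (1.602×10⁻¹⁹)(146)(0.0373) ≈ 8.72×10⁻¹⁹ J.

ΔKE ≈ 8.72×10⁻¹⁹ J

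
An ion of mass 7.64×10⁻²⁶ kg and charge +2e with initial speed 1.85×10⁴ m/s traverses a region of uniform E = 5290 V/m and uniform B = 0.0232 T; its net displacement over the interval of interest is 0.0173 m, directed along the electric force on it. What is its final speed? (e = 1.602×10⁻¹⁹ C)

v_f ≈ 3.33×10⁴ m/s

B does no work; ΔKE = |q|E d.
½mv_f² = ½mv₀² + |q|Ed = ½(7.64×10⁻²⁶)(1.85×10⁴)² + (3.204×10⁻¹⁹)(5290)(0.0173) ≈ 1.307×10⁻¹⁷ J + 2.932×10⁻¹⁷ J ≈ 4.240×10⁻¹⁷ J.
v_f = √(2·4.240×10⁻¹⁷/7.64×10⁻²⁶) ≈ 3.33×10⁴ m/s.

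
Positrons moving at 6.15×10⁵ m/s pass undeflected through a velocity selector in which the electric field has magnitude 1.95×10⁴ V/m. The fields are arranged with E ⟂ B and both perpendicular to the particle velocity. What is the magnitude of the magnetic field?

B = 0.0317 T

Balance of forces in the selector: qE = qvB ⇒ B = E/v.
B = 1.95×10⁴/6.15×10⁵ = 0.0317 T.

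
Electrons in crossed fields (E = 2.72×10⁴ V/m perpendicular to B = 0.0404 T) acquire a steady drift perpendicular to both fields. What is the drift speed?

The steady drift has the magnetic force balancing the electric force, so v_d = E/B.
v_d = 2.72×10⁴/0.0404 = 6.73×10⁵ m/s.

v_d ≈ 6.73×10⁵ m/s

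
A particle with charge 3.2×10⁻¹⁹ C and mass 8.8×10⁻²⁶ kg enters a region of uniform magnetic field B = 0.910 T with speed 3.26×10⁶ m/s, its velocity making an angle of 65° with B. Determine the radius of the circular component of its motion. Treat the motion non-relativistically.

r ≈ 0.893 m

v⊥ = v sinθ = 3.26×10⁶·sin65° ≈ 2.955×10⁶ m/s.
r = m v⊥/(|q|B) = (8.8×10⁻²⁶)(2.955×10⁶)/((3.2×10⁻¹⁹)(0.910)) ≈ 0.893 m.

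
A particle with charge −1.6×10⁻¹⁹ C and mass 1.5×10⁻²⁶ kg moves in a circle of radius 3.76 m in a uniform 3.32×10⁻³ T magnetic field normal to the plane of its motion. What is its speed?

v ≈ 1.33×10⁵ m/s

From |q|vB = mv²/r, v = |q|Br/m.
v = (1.6×10⁻¹⁹)(3.32×10⁻³)(3.76)/1.5×10⁻²⁶ ≈ 1.33×10⁵ m/s.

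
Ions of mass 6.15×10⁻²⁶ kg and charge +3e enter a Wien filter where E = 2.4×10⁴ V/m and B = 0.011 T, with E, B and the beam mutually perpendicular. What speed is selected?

v = 2.2×10⁶ m/s

Zero net Lorentz force requires |qE| = |q v×B|, i.e. E = vB.
v = E/B = 2.4×10⁴/0.011 = 2.2×10⁶ m/s.
The result is independent of the particle's charge and mass.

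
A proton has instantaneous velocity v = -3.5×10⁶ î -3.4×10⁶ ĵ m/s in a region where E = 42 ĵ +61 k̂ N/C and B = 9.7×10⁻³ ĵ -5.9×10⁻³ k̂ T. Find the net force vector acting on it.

F ≈ (3.21×10⁻¹⁵, -3.30×10⁻¹⁵, -5.43×10⁻¹⁵) N

v×B = (2.01×10⁴, -2.06×10⁴, -3.40×10⁴) N/C.
E + v×B = (2.01×10⁴, -2.06×10⁴, -3.39×10⁴) N/C.
F = q(E + v×B) = (1.602×10⁻¹⁹ C)·(2.01×10⁴, -2.06×10⁴, -3.39×10⁴) = (3.21×10⁻¹⁵, -3.30×10⁻¹⁵, -5.43×10⁻¹⁵) N.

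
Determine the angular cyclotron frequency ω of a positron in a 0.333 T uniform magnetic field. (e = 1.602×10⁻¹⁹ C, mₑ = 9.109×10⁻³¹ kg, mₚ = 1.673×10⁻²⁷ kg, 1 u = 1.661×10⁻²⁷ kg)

ω = |q|B/m.
ω = (1.602×10⁻¹⁹)(0.333)/9.109×10⁻³¹ ≈ 5.86×10¹⁰ rad/s.

ω ≈ 5.86×10¹⁰ rad/s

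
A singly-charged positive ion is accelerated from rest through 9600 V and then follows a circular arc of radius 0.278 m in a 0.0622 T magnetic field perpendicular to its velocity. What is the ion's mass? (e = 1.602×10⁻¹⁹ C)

Combine |q|V = ½mv² and r = mv/(|q|B): eliminate v to get m = qB²r²/(2V).
m = (1.602×10⁻¹⁹)(0.0622)²(0.278)²/(2·9600) ≈ 2.49×10⁻²⁷ kg.

m ≈ 2.49×10⁻²⁷ kg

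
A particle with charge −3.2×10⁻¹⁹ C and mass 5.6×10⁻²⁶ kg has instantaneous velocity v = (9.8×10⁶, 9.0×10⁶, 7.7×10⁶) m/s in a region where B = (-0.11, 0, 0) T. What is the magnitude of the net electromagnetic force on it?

v×B = (0, -8.47×10⁵, 9.90×10⁵) N/C.
F = q v×B = (−3.2×10⁻¹⁹ C)·(0, -8.47×10⁵, 9.90×10⁵) = (0, 2.71×10⁻¹³, -3.17×10⁻¹³) N.
|F| = 4.17×10⁻¹³ N.

|F| ≈ 4.17×10⁻¹³ N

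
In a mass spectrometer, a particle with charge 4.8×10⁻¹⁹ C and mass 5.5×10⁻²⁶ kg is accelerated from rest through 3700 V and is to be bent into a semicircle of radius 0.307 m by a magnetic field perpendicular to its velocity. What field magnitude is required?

v = √(2|q|V/m) = √(2·4.8×10⁻¹⁹·3700/5.5×10⁻²⁶) ≈ 2.541×10⁵ m/s.
B = mv/(|q|r) = (5.5×10⁻²⁶)(2.541×10⁵)/((4.8×10⁻¹⁹)(0.307)) ≈ 0.0949 T.

B ≈ 0.0949 T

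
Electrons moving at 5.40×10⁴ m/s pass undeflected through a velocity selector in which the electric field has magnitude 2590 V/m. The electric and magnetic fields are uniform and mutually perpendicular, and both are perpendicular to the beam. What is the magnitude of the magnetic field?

Balance of forces in the selector: qE = qvB ⇒ B = E/v.
B = 2590/5.40×10⁴ = 0.0480 T.

B = 0.0480 T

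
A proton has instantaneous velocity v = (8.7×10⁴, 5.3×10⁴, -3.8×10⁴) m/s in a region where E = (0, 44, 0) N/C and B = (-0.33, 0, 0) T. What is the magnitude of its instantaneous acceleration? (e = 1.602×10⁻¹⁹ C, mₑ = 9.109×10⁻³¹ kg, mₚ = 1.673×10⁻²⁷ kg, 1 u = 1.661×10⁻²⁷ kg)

v×B = (0, 1.25×10⁴, 1.75×10⁴) N/C.
E + v×B = (0, 1.26×10⁴, 1.75×10⁴) N/C.
F = q(E + v×B) = (1.602×10⁻¹⁹ C)·(0, 1.26×10⁴, 1.75×10⁴) = (0, 2.02×10⁻¹⁵, 2.80×10⁻¹⁵) N.
|a| = |F|/m = 3.452×10⁻¹⁵/1.673×10⁻²⁷ ≈ 2.06×10¹² m/s².

|a| ≈ 2.06×10¹² m/s²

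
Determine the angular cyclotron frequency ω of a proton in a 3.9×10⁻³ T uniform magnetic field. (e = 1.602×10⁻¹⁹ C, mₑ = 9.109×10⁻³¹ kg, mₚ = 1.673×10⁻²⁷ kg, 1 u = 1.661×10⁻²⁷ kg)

ω ≈ 3.7×10⁵ rad/s

ω = |q|B/m.
ω = (1.602×10⁻¹⁹)(3.9×10⁻³)/1.673×10⁻²⁷ ≈ 3.7×10⁵ rad/s.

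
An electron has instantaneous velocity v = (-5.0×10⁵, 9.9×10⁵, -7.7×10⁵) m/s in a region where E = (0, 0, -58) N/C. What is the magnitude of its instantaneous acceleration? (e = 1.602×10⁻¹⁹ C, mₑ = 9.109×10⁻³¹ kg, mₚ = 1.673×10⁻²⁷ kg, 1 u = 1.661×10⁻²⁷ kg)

Only an electric field acts, so F = qE = (−1.602×10⁻¹⁹ C)·(0, 0, -58.0) = (0, 0, 9.29×10⁻¹⁸) N.
|a| = |F|/m = 9.292×10⁻¹⁸/9.109×10⁻³¹ ≈ 1.02×10¹³ m/s².

|a| ≈ 1.02×10¹³ m/s²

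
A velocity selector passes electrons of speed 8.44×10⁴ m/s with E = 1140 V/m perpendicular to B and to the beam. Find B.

Balance of forces in the selector: qE = qvB ⇒ B = E/v.
B = 1140/8.44×10⁴ = 0.0135 T.

B = 0.0135 T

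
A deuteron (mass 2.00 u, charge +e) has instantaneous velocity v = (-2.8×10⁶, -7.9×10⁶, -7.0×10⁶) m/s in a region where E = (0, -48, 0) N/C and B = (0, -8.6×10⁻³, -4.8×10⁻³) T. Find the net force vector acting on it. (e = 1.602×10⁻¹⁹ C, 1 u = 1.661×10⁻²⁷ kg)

v×B = (-2.23×10⁴, -1.34×10⁴, 2.41×10⁴) N/C.
E + v×B = (-2.23×10⁴, -1.35×10⁴, 2.41×10⁴) N/C.
F = q(E + v×B) = (1.602×10⁻¹⁹ C)·(-2.23×10⁴, -1.35×10⁴, 2.41×10⁴) = (-3.57×10⁻¹⁵, -2.16×10⁻¹⁵, 3.86×10⁻¹⁵) N.

F ≈ (-3.57×10⁻¹⁵, -2.16×10⁻¹⁵, 3.86×10⁻¹⁵) N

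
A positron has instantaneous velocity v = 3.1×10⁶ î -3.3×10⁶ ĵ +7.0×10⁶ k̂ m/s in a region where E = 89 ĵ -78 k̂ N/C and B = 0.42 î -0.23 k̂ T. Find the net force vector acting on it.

F ≈ (1.22×10⁻¹³, 5.85×10⁻¹³, 2.22×10⁻¹³) N

v×B = (7.59×10⁵, 3.65×10⁶, 1.39×10⁶) N/C.
E + v×B = (7.59×10⁵, 3.65×10⁶, 1.39×10⁶) N/C.
F = q(E + v×B) = (1.602×10⁻¹⁹ C)·(7.59×10⁵, 3.65×10⁶, 1.39×10⁶) = (1.22×10⁻¹³, 5.85×10⁻¹³, 2.22×10⁻¹³) N.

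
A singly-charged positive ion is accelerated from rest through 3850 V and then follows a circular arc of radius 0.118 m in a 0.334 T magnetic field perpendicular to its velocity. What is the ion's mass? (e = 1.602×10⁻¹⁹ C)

Combine |q|V = ½mv² and r = mv/(|q|B): eliminate v to get m = qB²r²/(2V).
m = (1.602×10⁻¹⁹)(0.334)²(0.118)²/(2·3850) ≈ 3.23×10⁻²⁶ kg.

m ≈ 3.23×10⁻²⁶ kg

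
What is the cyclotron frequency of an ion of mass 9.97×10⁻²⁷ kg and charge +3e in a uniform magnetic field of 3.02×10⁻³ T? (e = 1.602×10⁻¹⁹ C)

f ≈ 2.32×10⁴ Hz

f = |q|B/(2πm).
f = (4.806×10⁻¹⁹)(3.02×10⁻³)/(2π·9.97×10⁻²⁷) ≈ 2.32×10⁴ Hz.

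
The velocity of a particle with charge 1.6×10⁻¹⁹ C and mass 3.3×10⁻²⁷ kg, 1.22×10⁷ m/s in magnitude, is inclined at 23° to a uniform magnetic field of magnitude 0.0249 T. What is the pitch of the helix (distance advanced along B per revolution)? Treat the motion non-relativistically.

p ≈ 58.4 m

v∥ = v cosθ = 1.22×10⁷·cos23° ≈ 1.123×10⁷ m/s.
T = 2πm/(|q|B) = 2π(3.3×10⁻²⁷)/((1.6×10⁻¹⁹)(0.0249)) ≈ 5.204×10⁻⁶ s.
pitch = v∥ T = (1.123×10⁷)(5.204×10⁻⁶) ≈ 58.4 m.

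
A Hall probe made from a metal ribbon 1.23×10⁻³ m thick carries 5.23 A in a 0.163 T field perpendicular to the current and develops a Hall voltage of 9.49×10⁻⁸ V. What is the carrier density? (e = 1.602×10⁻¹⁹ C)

n ≈ 4.56×10²⁸ m⁻³

From V_H = IB/(n e t), n = IB/(V_H e t).
n = (5.23)(0.163)/((9.49×10⁻⁸)(1.602×10⁻¹⁹)(1.23×10⁻³)) ≈ 4.56×10²⁸ m⁻³.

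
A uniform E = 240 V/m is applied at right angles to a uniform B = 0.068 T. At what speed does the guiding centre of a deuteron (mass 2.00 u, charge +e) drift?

In crossed fields the guiding centre drifts at v_d = |E×B|/B² = E/B, independent of charge and mass.
v_d = 240/0.068 = 3500 m/s.

v_d ≈ 3500 m/s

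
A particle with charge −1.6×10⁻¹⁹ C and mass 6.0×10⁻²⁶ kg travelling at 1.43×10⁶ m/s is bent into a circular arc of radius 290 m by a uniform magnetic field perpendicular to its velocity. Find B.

B ≈ 1.85×10⁻³ T

From |q|vB = mv²/r, B = mv/(|q|r).
B = (6.0×10⁻²⁶)(1.43×10⁶)/((1.6×10⁻¹⁹)(290)) ≈ 1.85×10⁻³ T.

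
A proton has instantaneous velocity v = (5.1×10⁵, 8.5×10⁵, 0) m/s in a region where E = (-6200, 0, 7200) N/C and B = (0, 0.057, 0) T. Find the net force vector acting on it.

F ≈ (-9.93×10⁻¹⁶, 0, 5.81×10⁻¹⁵) N

v×B = (0, 0, 2.91×10⁴) N/C.
E + v×B = (-6200, 0, 3.63×10⁴) N/C.
F = q(E + v×B) = (1.602×10⁻¹⁹ C)·(-6200, 0, 3.63×10⁴) = (-9.93×10⁻¹⁶, 0, 5.81×10⁻¹⁵) N.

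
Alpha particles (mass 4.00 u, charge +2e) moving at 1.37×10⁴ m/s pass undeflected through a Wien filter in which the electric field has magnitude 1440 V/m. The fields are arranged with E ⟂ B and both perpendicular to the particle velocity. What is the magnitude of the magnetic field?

B = 0.105 T

Balance of forces in the selector: qE = qvB ⇒ B = E/v.
B = 1440/1.37×10⁴ = 0.105 T.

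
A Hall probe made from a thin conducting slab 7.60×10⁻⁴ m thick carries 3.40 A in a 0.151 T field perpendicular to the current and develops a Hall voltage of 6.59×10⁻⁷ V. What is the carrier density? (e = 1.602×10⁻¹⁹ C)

n ≈ 6.40×10²⁷ m⁻³

From V_H = IB/(n e t), n = IB/(V_H e t).
n = (3.40)(0.151)/((6.59×10⁻⁷)(1.602×10⁻¹⁹)(7.60×10⁻⁴)) ≈ 6.40×10²⁷ m⁻³.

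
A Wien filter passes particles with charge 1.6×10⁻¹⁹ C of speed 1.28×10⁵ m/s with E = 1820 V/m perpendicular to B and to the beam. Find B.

Balance of forces in the selector: qE = qvB ⇒ B = E/v.
B = 1820/1.28×10⁵ = 0.0142 T.

B = 0.0142 T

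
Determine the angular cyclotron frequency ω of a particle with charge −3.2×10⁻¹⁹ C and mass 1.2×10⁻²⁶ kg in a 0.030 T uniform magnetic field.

ω = |q|B/m.
ω = (3.2×10⁻¹⁹)(0.030)/1.2×10⁻²⁶ ≈ 8.0×10⁵ rad/s.

ω ≈ 8.0×10⁵ rad/s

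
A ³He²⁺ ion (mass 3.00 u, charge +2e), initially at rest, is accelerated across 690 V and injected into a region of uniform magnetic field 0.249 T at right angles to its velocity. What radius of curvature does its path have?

Acceleration: |q|V = ½mv² ⇒ v = √(2|q|V/m) = √(2·3.204×10⁻¹⁹·690/4.983×10⁻²⁷) ≈ 2.979×10⁵ m/s.
In the field: r = mv/(|q|B) = (4.983×10⁻²⁷)(2.979×10⁵)/((3.204×10⁻¹⁹)(0.249)) ≈ 0.0186 m.

r ≈ 0.0186 m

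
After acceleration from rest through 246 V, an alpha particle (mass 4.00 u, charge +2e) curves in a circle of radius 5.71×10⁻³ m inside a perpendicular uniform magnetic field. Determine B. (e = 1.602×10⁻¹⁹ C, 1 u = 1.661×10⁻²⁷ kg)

B ≈ 0.559 T

v = √(2|q|V/m) = √(2·3.204×10⁻¹⁹·246/6.644×10⁻²⁷) ≈ 1.540×10⁵ m/s.
B = mv/(|q|r) = (6.644×10⁻²⁷)(1.540×10⁵)/((3.204×10⁻¹⁹)(5.71×10⁻³)) ≈ 0.559 T.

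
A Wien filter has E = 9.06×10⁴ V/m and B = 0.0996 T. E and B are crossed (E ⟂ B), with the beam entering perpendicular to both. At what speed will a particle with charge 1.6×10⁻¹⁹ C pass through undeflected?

For undeflected motion the electric and magnetic forces balance: qE = qvB.
v = E/B = 9.06×10⁴/0.0996 = 9.10×10⁵ m/s.

v = 9.10×10⁵ m/s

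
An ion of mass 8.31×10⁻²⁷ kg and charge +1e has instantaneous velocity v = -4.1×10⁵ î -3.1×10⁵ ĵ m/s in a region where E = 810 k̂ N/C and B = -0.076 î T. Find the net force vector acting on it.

F ≈ (0, 0, -3.64×10⁻¹⁵) N

v×B = (0, 0, -2.36×10⁴) N/C.
E + v×B = (0, 0, -2.28×10⁴) N/C.
F = q(E + v×B) = (1.602×10⁻¹⁹ C)·(0, 0, -2.28×10⁴) = (0, 0, -3.64×10⁻¹⁵) N.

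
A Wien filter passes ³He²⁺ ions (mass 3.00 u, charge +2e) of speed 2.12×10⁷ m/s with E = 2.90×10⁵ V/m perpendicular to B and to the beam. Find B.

Balance of forces in the selector: qE = qvB ⇒ B = E/v.
B = 2.90×10⁵/2.12×10⁷ = 0.0137 T.

B = 0.0137 T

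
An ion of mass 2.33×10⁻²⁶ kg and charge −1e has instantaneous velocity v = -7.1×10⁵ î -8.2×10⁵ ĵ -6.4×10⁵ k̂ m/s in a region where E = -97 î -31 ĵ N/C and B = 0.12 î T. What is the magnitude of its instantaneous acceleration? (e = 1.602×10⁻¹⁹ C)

|a| ≈ 8.58×10¹¹ m/s²

v×B = (0, -7.68×10⁴, 9.84×10⁴) N/C.
E + v×B = (-97.0, -7.68×10⁴, 9.84×10⁴) N/C.
F = q(E + v×B) = (−1.602×10⁻¹⁹ C)·(-97.0, -7.68×10⁴, 9.84×10⁴) = (1.55×10⁻¹⁷, 1.23×10⁻¹⁴, -1.58×10⁻¹⁴) N.
|a| = |F|/m = 2.000×10⁻¹⁴/2.33×10⁻²⁶ ≈ 8.58×10¹¹ m/s².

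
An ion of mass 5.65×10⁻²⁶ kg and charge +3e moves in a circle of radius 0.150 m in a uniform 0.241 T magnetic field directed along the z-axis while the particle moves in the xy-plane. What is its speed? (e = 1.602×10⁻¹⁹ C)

v ≈ 3.07×10⁵ m/s

From |q|vB = mv²/r, v = |q|Br/m.
v = (4.806×10⁻¹⁹)(0.241)(0.150)/5.65×10⁻²⁶ ≈ 3.07×10⁵ m/s.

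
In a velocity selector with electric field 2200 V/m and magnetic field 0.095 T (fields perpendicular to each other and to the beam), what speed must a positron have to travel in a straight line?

Zero net Lorentz force requires |qE| = |q v×B|, i.e. E = vB.
v = E/B = 2200/0.095 = 2.3×10⁴ m/s.

v = 2.3×10⁴ m/s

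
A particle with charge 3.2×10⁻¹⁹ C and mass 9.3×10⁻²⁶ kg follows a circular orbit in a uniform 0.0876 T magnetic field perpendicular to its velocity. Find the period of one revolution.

The cyclotron period depends only on m, q, B: T = 2πm/(|q|B).
T = 2π(9.3×10⁻²⁶)/((3.2×10⁻¹⁹)(0.0876)) ≈ 2.08×10⁻⁵ s.

T ≈ 2.08×10⁻⁵ s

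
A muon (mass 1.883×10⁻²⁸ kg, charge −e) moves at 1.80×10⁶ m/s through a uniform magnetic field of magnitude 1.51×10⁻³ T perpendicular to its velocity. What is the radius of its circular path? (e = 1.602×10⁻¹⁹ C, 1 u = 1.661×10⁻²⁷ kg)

The magnetic force provides the centripetal force: |q|vB = mv²/r.
r = mv/(|q|B) = (1.883×10⁻²⁸)(1.80×10⁶)/((1.602×10⁻¹⁹)(1.51×10⁻³)) ≈ 1.40 m.

r ≈ 1.40 m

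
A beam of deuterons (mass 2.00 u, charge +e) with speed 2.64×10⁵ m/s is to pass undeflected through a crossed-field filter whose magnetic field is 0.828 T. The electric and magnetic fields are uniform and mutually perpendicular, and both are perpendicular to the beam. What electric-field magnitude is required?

For straight-line motion qE = qvB, so E = vB.
E = 2.64×10⁵ × 0.828 = 2.19×10⁵ V/m.

E = 2.19×10⁵ V/m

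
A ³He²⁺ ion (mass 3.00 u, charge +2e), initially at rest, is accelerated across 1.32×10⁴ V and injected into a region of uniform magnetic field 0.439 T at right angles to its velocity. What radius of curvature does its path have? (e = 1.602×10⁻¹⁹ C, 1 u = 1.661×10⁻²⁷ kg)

r ≈ 0.0462 m

Acceleration: |q|V = ½mv² ⇒ v = √(2|q|V/m) = √(2·3.204×10⁻¹⁹·1.32×10⁴/4.983×10⁻²⁷) ≈ 1.303×10⁶ m/s.
In the field: r = mv/(|q|B) = (4.983×10⁻²⁷)(1.303×10⁶)/((3.204×10⁻¹⁹)(0.439)) ≈ 0.0462 m.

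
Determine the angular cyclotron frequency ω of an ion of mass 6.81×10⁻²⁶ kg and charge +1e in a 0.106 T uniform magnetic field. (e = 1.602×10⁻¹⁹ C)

ω = |q|B/m.
ω = (1.602×10⁻¹⁹)(0.106)/6.81×10⁻²⁶ ≈ 2.49×10⁵ rad/s.

ω ≈ 2.49×10⁵ rad/s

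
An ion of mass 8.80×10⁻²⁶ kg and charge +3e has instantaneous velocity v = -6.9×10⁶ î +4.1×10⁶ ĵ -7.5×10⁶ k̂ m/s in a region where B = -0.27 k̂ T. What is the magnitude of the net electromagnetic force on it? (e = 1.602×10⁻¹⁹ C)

|F| ≈ 1.04×10⁻¹² N

v×B = (-1.11×10⁶, -1.86×10⁶, 0) N/C.
F = q v×B = (4.806×10⁻¹⁹ C)·(-1.11×10⁶, -1.86×10⁶, 0) = (-5.32×10⁻¹³, -8.95×10⁻¹³, 0) N.
|F| = 1.04×10⁻¹² N.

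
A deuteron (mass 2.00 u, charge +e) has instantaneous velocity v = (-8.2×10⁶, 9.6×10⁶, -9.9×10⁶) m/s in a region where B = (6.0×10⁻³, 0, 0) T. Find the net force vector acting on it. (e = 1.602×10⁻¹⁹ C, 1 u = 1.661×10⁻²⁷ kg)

F ≈ (0, -9.52×10⁻¹⁵, -9.23×10⁻¹⁵) N

v×B = (0, -5.94×10⁴, -5.76×10⁴) N/C.
F = q v×B = (1.602×10⁻¹⁹ C)·(0, -5.94×10⁴, -5.76×10⁴) = (0, -9.52×10⁻¹⁵, -9.23×10⁻¹⁵) N.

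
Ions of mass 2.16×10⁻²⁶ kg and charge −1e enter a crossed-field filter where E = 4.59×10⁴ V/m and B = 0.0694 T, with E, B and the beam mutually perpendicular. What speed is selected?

For undeflected motion the electric and magnetic forces balance: qE = qvB.
v = E/B = 4.59×10⁴/0.0694 = 6.61×10⁵ m/s.

v = 6.61×10⁵ m/s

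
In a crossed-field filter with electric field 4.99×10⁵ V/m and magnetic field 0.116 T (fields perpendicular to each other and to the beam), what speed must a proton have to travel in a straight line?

For undeflected motion the electric and magnetic forces balance: qE = qvB.
v = E/B = 4.99×10⁵/0.116 = 4.30×10⁶ m/s.
The result is independent of the particle's charge and mass.

v = 4.30×10⁶ m/s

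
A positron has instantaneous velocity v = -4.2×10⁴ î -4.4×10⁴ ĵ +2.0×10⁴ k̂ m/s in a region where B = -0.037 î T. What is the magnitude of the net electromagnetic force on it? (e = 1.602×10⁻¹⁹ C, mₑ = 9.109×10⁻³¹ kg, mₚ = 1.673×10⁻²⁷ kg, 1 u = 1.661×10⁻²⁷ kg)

|F| ≈ 2.86×10⁻¹⁶ N

v×B = (0, -740, -1630) N/C.
F = q v×B = (1.602×10⁻¹⁹ C)·(0, -740, -1630) = (0, -1.19×10⁻¹⁶, -2.61×10⁻¹⁶) N.
|F| = 2.86×10⁻¹⁶ N.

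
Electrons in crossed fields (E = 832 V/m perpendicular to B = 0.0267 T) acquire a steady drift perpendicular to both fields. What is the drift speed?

v_d ≈ 3.12×10⁴ m/s

The steady drift has the magnetic force balancing the electric force, so v_d = E/B.
v_d = 832/0.0267 = 3.12×10⁴ m/s.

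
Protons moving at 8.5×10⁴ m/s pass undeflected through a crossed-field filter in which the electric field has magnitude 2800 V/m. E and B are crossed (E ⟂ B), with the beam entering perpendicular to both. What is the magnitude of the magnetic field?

Balance of forces in the selector: qE = qvB ⇒ B = E/v.
B = 2800/8.5×10⁴ = 0.033 T.

B = 0.033 T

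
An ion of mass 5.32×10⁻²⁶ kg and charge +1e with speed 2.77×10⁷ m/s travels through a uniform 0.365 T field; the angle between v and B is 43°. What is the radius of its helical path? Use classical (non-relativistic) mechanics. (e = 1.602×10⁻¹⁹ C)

v⊥ = v sinθ = 2.77×10⁷·sin43° ≈ 1.889×10⁷ m/s.
r = m v⊥/(|q|B) = (5.32×10⁻²⁶)(1.889×10⁷)/((1.602×10⁻¹⁹)(0.365)) ≈ 17.2 m.

r ≈ 17.2 m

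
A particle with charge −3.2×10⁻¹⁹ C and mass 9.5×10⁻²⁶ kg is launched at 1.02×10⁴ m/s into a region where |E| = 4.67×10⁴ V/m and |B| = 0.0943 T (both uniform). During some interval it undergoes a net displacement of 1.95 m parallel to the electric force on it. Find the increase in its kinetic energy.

The magnetic force is always ⟂ v and does no work; only the electric force changes KE.
ΔKE = F_E · d = |q|E d = (3.2×10⁻¹⁹)(4.67×10⁴)(1.95) ≈ 2.91×10⁻¹⁴ J.

ΔKE ≈ 2.91×10⁻¹⁴ J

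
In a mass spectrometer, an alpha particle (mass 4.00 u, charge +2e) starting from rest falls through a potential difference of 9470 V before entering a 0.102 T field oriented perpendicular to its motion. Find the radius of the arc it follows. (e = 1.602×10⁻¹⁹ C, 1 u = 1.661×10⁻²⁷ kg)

Acceleration: |q|V = ½mv² ⇒ v = √(2|q|V/m) = √(2·3.204×10⁻¹⁹·9470/6.644×10⁻²⁷) ≈ 9.557×10⁵ m/s.
In the field: r = mv/(|q|B) = (6.644×10⁻²⁷)(9.557×10⁵)/((3.204×10⁻¹⁹)(0.102)) ≈ 0.194 m.

r ≈ 0.194 m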